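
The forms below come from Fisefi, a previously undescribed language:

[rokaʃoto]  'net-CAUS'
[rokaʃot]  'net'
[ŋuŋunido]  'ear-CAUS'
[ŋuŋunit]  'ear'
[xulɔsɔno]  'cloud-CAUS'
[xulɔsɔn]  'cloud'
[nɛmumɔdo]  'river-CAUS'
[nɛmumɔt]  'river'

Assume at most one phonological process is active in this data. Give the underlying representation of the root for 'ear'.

In [ŋuŋunido] and [ŋuŋunit] the final segment of 'ear' alternates: [d] ~ [t].
But 'net' keeps [t] in both environments ([rokaʃoto], [rokaʃot]), so there is no rule changing /t/ to [d] before the CAUS suffix.
The underlying segment must be /d/; voiced obstruents become voiceless word-finally, yielding [t] there.
Hence 'ear' is /ŋuŋunid/ underlyingly.

/ŋuŋunid/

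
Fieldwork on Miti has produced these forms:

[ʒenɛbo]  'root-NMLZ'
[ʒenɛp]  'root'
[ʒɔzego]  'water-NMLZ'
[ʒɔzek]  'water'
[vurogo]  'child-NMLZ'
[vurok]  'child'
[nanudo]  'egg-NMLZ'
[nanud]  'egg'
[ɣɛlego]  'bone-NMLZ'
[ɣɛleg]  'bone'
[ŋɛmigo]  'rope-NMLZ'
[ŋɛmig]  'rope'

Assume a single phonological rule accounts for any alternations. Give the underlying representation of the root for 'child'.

/vurok/

The root 'child' surfaces as [vurogo] and [vurok], with a stem-final [g] ~ [k] alternation.
If /g/ were underlying and a rule turned it into [k] in isolation, 'rope' would also alternate; but it has [g] in both [ŋɛmigo] and [ŋɛmig].
So /k/ is underlying, and a rule of intervocalic voicing — voiceless stops become voiced between vowels — gives [g].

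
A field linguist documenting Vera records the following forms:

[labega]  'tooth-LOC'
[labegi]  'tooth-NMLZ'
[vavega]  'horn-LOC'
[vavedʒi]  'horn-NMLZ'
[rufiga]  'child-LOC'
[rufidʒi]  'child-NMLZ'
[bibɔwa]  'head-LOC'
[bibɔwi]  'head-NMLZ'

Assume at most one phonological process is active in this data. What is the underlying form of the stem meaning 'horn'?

The stem for 'horn' ends in [g] in [vavega] but [dʒ] in [vavedʒi].
If /g/ were underlying and a rule turned it into [dʒ] before the NMLZ suffix, 'tooth' would also alternate; but it has [g] in both [labega] and [labegi].
The alternation reflects depalatalization: palato-alveolar /dʒ/ becomes [g] when no front vowel follows. /dʒ/ is underlying.
The underlying form of 'horn' is therefore /vavedʒ/.

/vavedʒ/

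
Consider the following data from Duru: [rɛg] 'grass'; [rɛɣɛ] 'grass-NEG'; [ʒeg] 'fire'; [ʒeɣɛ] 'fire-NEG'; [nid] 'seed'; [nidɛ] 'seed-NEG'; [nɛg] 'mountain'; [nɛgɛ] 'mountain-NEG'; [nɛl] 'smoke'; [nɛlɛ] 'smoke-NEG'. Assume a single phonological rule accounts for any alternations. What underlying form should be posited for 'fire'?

The root 'fire' surfaces as [ʒeg] and [ʒeɣɛ], with a stem-final [g] ~ [ɣ] alternation.
The stem 'mountain' ([nɛg], [nɛgɛ]) shows [g] unchanged in both environments, so [g] cannot be basic with [ɣ] derived before the NEG suffix.
The alternation reflects word-final hardening: voiced fricatives become stops word-finally. /ɣ/ is underlying.

/ʒeɣ/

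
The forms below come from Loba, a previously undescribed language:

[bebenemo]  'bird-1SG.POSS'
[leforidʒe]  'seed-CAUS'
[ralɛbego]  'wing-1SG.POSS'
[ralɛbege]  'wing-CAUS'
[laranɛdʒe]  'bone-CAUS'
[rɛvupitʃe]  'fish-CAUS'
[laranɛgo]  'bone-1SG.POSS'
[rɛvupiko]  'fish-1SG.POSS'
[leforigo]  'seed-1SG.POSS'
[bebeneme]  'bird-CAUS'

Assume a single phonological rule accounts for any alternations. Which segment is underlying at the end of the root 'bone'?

/dʒ/

The stem for 'bone' ends in [g] in [laranɛgo] but [dʒ] in [laranɛdʒe].
The stem 'wing' ([ralɛbego], [ralɛbege]) shows [g] unchanged in both environments, so [g] cannot be basic with [dʒ] derived before the CAUS suffix.
The underlying segment must be /dʒ/; palato-alveolar /tʃ/ and /dʒ/ become [k] and [g] when no front vowel follows, yielding [g] there.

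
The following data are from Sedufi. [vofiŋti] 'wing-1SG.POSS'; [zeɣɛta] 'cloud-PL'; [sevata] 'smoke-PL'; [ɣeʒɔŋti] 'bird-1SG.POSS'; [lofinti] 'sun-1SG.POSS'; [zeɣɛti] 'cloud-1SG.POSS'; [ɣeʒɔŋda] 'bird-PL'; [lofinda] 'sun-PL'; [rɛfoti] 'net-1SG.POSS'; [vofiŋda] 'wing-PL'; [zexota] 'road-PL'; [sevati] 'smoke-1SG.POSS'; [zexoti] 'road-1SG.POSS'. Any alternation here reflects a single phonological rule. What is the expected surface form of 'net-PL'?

[rɛfota]

The PL morpheme has two allomorphs, [-da] and [-ta].
The 1SG.POSS suffix, which begins with [t], is invariant after every stem; so [t] is not altered by any rule here.
So the underlying form is /-da/, and voiced stops become voiceless after a vowel.
After 'net', which ends in a vowel, the suffix surfaces as [-ta], giving [rɛfota].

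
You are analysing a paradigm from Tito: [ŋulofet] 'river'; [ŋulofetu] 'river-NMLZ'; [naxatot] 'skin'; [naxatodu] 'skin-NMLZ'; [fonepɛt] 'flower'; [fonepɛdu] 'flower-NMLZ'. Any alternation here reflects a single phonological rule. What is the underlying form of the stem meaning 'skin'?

/naxatod/

The stem for 'skin' ends in [t] in [naxatot] but [d] in [naxatodu].
If /t/ were underlying and a rule turned it into [d] before the NMLZ suffix, 'river' would also alternate; but it has [t] in both [ŋulofet] and [ŋulofetu].
The alternation reflects word-final obstruent devoicing: voiced obstruents become voiceless word-finally. /d/ is underlying.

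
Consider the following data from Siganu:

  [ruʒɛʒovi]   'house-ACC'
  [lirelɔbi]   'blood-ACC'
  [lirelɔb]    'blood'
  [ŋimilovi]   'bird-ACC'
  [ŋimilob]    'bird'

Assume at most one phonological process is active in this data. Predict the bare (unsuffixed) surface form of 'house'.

'bird' shows [v] ~ [b] at the end of the stem ([ŋimilovi] vs [ŋimilob]).
The stem 'blood' ([lirelɔbi], [lirelɔb]) shows [b] unchanged in both environments, so [b] cannot be basic with [v] derived before the ACC suffix.
The underlying segment must be /v/; voiced fricatives become stops word-finally, yielding [b] there.
From [ruʒɛʒovi] the stem 'house' is /ruʒɛʒov/; word-finally this yields [ruʒɛʒob].

[ruʒɛʒob]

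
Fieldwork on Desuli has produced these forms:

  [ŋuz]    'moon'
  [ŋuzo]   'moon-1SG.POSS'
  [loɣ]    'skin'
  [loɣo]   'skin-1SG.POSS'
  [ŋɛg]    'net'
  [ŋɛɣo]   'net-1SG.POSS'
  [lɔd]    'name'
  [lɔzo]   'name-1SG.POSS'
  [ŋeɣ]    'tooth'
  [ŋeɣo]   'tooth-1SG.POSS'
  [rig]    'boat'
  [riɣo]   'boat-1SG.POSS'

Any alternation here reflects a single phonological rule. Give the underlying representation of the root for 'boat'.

'boat' shows [g] ~ [ɣ] at the end of the stem ([rig] vs [riɣo]).
If /ɣ/ were underlying and a rule turned it into [g] in isolation, 'skin' would also alternate; but it has [ɣ] in both [loɣ] and [loɣo].
The underlying segment must be /g/; voiced stops become fricatives between vowels, yielding [ɣ] there.
Hence 'boat' is /rig/ underlyingly.

/rig/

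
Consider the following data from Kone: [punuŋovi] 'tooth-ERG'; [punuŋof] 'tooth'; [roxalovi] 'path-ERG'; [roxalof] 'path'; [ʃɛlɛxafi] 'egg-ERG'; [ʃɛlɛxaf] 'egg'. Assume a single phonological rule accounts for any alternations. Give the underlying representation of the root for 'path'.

In [roxalovi] and [roxalof] the final segment of 'path' alternates: [v] ~ [f].
The stem 'egg' ([ʃɛlɛxafi], [ʃɛlɛxaf]) shows [f] unchanged in both environments, so [f] cannot be basic with [v] derived before the ERG suffix.
So /v/ is underlying, and a rule of word-final obstruent devoicing — voiced obstruents become voiceless word-finally — gives [f].
The underlying form of 'path' is therefore /roxalov/.

/roxalov/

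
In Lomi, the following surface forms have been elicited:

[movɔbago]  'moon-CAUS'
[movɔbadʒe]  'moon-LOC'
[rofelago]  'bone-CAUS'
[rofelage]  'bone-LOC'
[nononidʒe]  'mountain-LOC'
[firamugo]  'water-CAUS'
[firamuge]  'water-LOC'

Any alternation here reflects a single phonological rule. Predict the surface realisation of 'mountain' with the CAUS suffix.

In [movɔbago] and [movɔbadʒe] the final segment of 'moon' alternates: [g] ~ [dʒ].
Compare 'water', with invariant [g] in [firamugo] and [firamuge]: an analysis with underlying /g/ and a rule producing [dʒ] before the LOC suffix would wrongly predict alternation here too.
The alternation reflects depalatalization: palato-alveolar /dʒ/ becomes [g] when no front vowel follows. /dʒ/ is underlying.
The one attested form of 'mountain', [nononidʒe], shows underlying /nononidʒ/. Applying the same rule when no front vowel follows gives [nononigo].

[nononigo]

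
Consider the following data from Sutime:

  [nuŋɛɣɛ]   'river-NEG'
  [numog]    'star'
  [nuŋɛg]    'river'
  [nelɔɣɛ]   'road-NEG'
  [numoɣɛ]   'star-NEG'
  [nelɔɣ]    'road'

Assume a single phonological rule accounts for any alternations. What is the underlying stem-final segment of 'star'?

'star' shows [g] ~ [ɣ] at the end of the stem ([numog] vs [numoɣɛ]).
Compare 'road', with invariant [ɣ] in [nelɔɣ] and [nelɔɣɛ]: an analysis with underlying /ɣ/ and a rule producing [g] in isolation would wrongly predict alternation here too.
The alternation reflects intervocalic spirantization: voiced stops become fricatives between vowels. /g/ is underlying.

/g/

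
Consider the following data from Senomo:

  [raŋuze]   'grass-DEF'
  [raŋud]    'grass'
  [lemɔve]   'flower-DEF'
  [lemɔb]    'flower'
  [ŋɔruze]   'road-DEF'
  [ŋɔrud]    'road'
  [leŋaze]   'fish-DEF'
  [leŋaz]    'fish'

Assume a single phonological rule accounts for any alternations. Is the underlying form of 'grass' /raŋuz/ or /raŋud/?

/raŋud/

'grass' shows [z] ~ [d] at the end of the stem ([raŋuze] vs [raŋud]).
But 'fish' keeps [z] in both environments ([leŋaze], [leŋaz]), so there is no rule changing /z/ to [d] in isolation.
The underlying segment must be /d/; voiced stops become fricatives between vowels, yielding [z] there.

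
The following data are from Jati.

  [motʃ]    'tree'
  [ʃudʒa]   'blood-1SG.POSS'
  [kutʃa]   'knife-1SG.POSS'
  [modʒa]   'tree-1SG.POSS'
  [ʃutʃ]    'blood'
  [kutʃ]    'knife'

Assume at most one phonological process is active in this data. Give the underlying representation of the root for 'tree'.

The root 'tree' surfaces as [motʃ] and [modʒa], with a stem-final [tʃ] ~ [dʒ] alternation.
If /tʃ/ were underlying and a rule turned it into [dʒ] before the 1SG.POSS suffix, 'knife' would also alternate; but it has [tʃ] in both [kutʃ] and [kutʃa].
So /dʒ/ is underlying, and a rule of word-final obstruent devoicing — voiced obstruents become voiceless word-finally — gives [tʃ].

/modʒ/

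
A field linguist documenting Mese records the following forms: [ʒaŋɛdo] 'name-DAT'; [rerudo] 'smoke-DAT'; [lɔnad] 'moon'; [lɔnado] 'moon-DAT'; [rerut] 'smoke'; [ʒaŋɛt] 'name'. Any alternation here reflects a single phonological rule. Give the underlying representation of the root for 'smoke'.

/rerut/

The root 'smoke' surfaces as [rerut] and [rerudo], with a stem-final [t] ~ [d] alternation.
If /d/ were underlying and a rule turned it into [t] in isolation, 'moon' would also alternate; but it has [d] in both [lɔnad] and [lɔnado].
The alternation reflects intervocalic voicing: voiceless stops become voiced between vowels. /t/ is underlying.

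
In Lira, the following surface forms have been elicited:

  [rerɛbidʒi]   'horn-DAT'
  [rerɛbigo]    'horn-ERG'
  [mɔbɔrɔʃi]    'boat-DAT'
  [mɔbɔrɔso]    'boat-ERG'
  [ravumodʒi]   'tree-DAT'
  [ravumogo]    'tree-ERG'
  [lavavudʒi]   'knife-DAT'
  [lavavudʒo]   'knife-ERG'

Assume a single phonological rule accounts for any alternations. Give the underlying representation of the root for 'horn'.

In [rerɛbidʒi] and [rerɛbigo] the final segment of 'horn' alternates: [dʒ] ~ [g].
But 'knife' keeps [dʒ] in both environments ([lavavudʒi], [lavavudʒo]), so there is no rule changing /dʒ/ to [g] before the ERG suffix.
The underlying segment must be /g/; /g/ and /s/ become palato-alveolar [dʒ] and [ʃ] before a front vowel, yielding [dʒ] there.
So 'horn' = /rerɛbig/.

/rerɛbig/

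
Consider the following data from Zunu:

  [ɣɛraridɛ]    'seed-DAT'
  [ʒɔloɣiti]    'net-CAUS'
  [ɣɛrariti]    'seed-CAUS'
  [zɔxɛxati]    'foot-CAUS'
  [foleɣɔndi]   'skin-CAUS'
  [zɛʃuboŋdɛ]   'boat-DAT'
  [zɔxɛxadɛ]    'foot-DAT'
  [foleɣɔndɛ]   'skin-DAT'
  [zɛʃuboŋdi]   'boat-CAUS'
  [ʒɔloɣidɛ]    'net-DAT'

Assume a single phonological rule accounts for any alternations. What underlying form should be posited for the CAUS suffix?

/-ti/

The CAUS morpheme has two allomorphs, [-di] and [-ti].
By contrast the DAT suffix keeps its initial [d] throughout — that segment must be underlying.
The CAUS suffix is therefore /-ti/ underlyingly, with post-nasal voicing: voiceless stops become voiced after a nasal.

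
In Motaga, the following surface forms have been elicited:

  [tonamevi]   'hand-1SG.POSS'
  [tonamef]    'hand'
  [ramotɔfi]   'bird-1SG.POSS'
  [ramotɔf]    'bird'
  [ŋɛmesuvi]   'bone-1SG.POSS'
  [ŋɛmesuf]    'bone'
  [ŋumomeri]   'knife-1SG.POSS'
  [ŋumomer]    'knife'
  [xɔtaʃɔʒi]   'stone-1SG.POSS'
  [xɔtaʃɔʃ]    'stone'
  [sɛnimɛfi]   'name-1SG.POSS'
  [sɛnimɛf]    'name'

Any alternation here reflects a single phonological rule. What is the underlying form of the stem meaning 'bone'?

The stem for 'bone' ends in [v] in [ŋɛmesuvi] but [f] in [ŋɛmesuf].
Compare 'bird', with invariant [f] in [ramotɔfi] and [ramotɔf]: an analysis with underlying /f/ and a rule producing [v] before the 1SG.POSS suffix would wrongly predict alternation here too.
Therefore /v/ is basic and [f] is derived by word-final obstruent devoicing (voiced obstruents become voiceless word-finally).

/ŋɛmesuv/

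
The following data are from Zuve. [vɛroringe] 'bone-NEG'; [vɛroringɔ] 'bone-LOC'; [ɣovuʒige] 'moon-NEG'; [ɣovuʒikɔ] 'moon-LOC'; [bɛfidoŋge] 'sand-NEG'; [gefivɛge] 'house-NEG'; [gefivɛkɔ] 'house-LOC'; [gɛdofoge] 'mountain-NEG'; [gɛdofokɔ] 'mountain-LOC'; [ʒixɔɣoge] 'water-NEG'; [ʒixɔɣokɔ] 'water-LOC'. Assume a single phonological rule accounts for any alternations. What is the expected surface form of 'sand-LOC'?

[bɛfidoŋgɔ]

The LOC suffix surfaces as [-gɔ] and [-kɔ], depending on the final segment of the stem.
The NEG suffix, which begins with [g], is invariant after every stem; so [g] is not altered by any rule here.
The LOC suffix is therefore /-kɔ/ underlyingly, with post-nasal voicing: voiceless stops become voiced after a nasal.
After 'sand', which ends in a nasal, the suffix surfaces as [-gɔ], giving [bɛfidoŋgɔ].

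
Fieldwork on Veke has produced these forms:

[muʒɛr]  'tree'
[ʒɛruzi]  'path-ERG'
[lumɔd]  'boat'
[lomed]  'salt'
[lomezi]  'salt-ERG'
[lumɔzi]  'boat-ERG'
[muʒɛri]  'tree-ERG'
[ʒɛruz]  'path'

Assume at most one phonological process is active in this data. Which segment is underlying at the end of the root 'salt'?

/d/

The root 'salt' surfaces as [lomezi] and [lomed], with a stem-final [z] ~ [d] alternation.
If /z/ were underlying and a rule turned it into [d] in isolation, 'path' would also alternate; but it has [z] in both [ʒɛruzi] and [ʒɛruz].
The alternation reflects intervocalic spirantization: voiced stops become fricatives between vowels. /d/ is underlying.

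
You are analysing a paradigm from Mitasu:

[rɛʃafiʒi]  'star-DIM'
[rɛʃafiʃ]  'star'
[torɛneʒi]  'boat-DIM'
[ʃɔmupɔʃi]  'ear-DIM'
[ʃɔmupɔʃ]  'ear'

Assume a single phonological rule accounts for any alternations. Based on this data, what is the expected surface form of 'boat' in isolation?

[torɛneʃ]

The root 'star' surfaces as [rɛʃafiʒi] and [rɛʃafiʃ], with a stem-final [ʒ] ~ [ʃ] alternation.
Compare 'ear', with invariant [ʃ] in [ʃɔmupɔʃi] and [ʃɔmupɔʃ]: an analysis with underlying /ʃ/ and a rule producing [ʒ] before the DIM suffix would wrongly predict alternation here too.
The alternation reflects word-final obstruent devoicing: voiced obstruents become voiceless word-finally. /ʒ/ is underlying.
The one attested form of 'boat', [torɛneʒi], shows underlying /torɛneʒ/. Applying the same rule word-finally gives [torɛneʃ].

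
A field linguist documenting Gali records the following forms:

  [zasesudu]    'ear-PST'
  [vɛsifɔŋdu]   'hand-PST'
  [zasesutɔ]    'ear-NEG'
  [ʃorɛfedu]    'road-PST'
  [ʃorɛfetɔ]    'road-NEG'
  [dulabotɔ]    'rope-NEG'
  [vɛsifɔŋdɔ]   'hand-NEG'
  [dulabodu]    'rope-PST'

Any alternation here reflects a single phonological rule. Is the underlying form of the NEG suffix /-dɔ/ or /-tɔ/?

The NEG suffix surfaces as [-dɔ] and [-tɔ], depending on the final segment of the stem.
By contrast the PST suffix keeps its initial [d] throughout — that segment must be underlying.
So the underlying form is /-tɔ/, and voiceless stops become voiced after a nasal.

/-tɔ/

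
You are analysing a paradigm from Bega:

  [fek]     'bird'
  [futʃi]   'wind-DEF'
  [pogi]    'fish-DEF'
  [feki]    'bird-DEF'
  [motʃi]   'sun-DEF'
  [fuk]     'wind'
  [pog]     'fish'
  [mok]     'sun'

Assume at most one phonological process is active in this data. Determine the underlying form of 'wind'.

/futʃ/

The stem for 'wind' ends in [tʃ] in [futʃi] but [k] in [fuk].
If /k/ were underlying and a rule turned it into [tʃ] before the DEF suffix, 'bird' would also alternate; but it has [k] in both [feki] and [fek].
So /tʃ/ is underlying, and a rule of depalatalization — palato-alveolar /tʃ/ becomes [k] when no front vowel follows — gives [k].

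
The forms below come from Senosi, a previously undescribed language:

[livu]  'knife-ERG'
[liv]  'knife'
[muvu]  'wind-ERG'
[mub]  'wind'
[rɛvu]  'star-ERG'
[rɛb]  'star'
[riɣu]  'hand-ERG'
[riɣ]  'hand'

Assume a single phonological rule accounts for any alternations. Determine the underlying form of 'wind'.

/mub/

'wind' shows [v] ~ [b] at the end of the stem ([muvu] vs [mub]).
But 'knife' keeps [v] in both environments ([livu], [liv]), so there is no rule changing /v/ to [b] in isolation.
So /b/ is underlying, and a rule of intervocalic spirantization — voiced stops become fricatives between vowels — gives [v].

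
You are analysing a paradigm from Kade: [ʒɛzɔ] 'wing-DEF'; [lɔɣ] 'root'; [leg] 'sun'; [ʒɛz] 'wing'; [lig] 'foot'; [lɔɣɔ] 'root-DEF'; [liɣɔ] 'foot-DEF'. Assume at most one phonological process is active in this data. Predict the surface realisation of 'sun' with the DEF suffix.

The root 'foot' surfaces as [lig] and [liɣɔ], with a stem-final [g] ~ [ɣ] alternation.
Compare 'root', with invariant [ɣ] in [lɔɣ] and [lɔɣɔ]: an analysis with underlying /ɣ/ and a rule producing [g] in isolation would wrongly predict alternation here too.
The alternation reflects intervocalic spirantization: voiced stops become fricatives between vowels. /g/ is underlying.
The one attested form of 'sun', [leg], shows underlying /leg/. Applying the same rule between vowels gives [leɣɔ].

[leɣɔ]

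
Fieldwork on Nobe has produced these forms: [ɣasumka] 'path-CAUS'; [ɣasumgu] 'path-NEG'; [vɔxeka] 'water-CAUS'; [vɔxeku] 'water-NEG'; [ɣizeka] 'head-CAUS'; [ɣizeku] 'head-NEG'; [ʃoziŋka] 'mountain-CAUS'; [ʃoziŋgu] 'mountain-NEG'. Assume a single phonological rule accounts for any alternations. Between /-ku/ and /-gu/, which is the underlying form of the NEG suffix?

The NEG suffix surfaces as [-gu] and [-ku], depending on the final segment of the stem.
The CAUS suffix, which begins with [k], is invariant after every stem; so [k] is not altered by any rule here.
The NEG suffix is therefore /-gu/ underlyingly, with post-vocalic devoicing: voiced stops become voiceless after a vowel.

/-gu/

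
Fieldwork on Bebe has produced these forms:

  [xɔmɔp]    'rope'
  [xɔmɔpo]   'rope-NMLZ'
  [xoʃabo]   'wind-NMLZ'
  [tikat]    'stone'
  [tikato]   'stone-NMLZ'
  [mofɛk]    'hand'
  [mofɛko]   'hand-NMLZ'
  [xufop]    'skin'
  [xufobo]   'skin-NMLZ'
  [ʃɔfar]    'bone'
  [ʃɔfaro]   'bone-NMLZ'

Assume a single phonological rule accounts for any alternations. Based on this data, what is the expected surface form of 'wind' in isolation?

[xoʃap]

The stem for 'skin' ends in [p] in [xufop] but [b] in [xufobo].
Compare 'rope', with invariant [p] in [xɔmɔp] and [xɔmɔpo]: an analysis with underlying /p/ and a rule producing [b] before the NMLZ suffix would wrongly predict alternation here too.
The alternation reflects word-final obstruent devoicing: voiced obstruents become voiceless word-finally. /b/ is underlying.
The one attested form of 'wind', [xoʃabo], shows underlying /xoʃab/. Applying the same rule word-finally gives [xoʃap].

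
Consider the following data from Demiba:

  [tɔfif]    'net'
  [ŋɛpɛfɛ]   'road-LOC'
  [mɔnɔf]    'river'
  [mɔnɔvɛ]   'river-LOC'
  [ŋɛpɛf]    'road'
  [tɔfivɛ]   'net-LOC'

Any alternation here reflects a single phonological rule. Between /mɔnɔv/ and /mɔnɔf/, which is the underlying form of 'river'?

/mɔnɔv/

'river' shows [v] ~ [f] at the end of the stem ([mɔnɔvɛ] vs [mɔnɔf]).
Compare 'road', with invariant [f] in [ŋɛpɛfɛ] and [ŋɛpɛf]: an analysis with underlying /f/ and a rule producing [v] before the LOC suffix would wrongly predict alternation here too.
The underlying segment must be /v/; voiced obstruents become voiceless word-finally, yielding [f] there.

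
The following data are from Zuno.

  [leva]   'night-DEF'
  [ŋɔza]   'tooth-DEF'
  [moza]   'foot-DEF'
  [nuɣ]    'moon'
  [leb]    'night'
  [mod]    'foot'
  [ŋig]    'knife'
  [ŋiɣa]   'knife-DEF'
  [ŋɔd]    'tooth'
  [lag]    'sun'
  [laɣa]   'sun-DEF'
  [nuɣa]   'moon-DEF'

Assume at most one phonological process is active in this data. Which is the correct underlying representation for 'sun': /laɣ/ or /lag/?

/lag/

In [lag] and [laɣa] the final segment of 'sun' alternates: [g] ~ [ɣ].
If /ɣ/ were underlying and a rule turned it into [g] in isolation, 'moon' would also alternate; but it has [ɣ] in both [nuɣ] and [nuɣa].
The underlying segment must be /g/; voiced stops become fricatives between vowels, yielding [ɣ] there.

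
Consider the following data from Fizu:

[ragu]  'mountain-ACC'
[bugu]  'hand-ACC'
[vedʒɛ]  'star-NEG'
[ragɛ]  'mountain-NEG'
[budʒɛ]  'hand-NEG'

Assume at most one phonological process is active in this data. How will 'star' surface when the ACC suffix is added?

'hand' shows [dʒ] ~ [g] at the end of the stem ([budʒɛ] vs [bugu]).
The stem 'mountain' ([ragɛ], [ragu]) shows [g] unchanged in both environments, so [g] cannot be basic with [dʒ] derived before the NEG suffix.
The underlying segment must be /dʒ/; palato-alveolar /dʒ/ becomes [g] when no front vowel follows, yielding [g] there.
From [vedʒɛ] the stem 'star' is /vedʒ/; when no front vowel follows this yields [vegu].

[vegu]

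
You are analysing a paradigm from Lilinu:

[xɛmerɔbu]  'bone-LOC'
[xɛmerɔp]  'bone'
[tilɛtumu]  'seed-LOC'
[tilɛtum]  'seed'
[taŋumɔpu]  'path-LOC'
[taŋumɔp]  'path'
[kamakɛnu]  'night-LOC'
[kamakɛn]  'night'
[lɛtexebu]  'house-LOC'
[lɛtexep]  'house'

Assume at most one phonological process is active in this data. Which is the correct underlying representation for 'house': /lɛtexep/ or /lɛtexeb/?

The stem for 'house' ends in [b] in [lɛtexebu] but [p] in [lɛtexep].
Compare 'path', with invariant [p] in [taŋumɔpu] and [taŋumɔp]: an analysis with underlying /p/ and a rule producing [b] before the LOC suffix would wrongly predict alternation here too.
Therefore /b/ is basic and [p] is derived by word-final obstruent devoicing (voiced obstruents become voiceless word-finally).

/lɛtexeb/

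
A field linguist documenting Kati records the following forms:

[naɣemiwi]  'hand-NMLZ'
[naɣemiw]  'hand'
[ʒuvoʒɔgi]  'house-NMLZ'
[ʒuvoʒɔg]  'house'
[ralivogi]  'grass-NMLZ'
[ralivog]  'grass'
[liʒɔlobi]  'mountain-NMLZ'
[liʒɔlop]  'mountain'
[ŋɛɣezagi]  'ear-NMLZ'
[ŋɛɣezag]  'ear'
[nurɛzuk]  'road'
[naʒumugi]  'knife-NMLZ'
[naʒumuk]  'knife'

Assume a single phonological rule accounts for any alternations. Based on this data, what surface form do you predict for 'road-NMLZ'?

'knife' shows [g] ~ [k] at the end of the stem ([naʒumugi] vs [naʒumuk]).
If /g/ were underlying and a rule turned it into [k] in isolation, 'ear' would also alternate; but it has [g] in both [ŋɛɣezagi] and [ŋɛɣezag].
The underlying segment must be /k/; voiceless stops become voiced between vowels, yielding [g] there.
The one attested form of 'road', [nurɛzuk], shows underlying /nurɛzuk/. Applying the same rule between vowels gives [nurɛzugi].

[nurɛzugi]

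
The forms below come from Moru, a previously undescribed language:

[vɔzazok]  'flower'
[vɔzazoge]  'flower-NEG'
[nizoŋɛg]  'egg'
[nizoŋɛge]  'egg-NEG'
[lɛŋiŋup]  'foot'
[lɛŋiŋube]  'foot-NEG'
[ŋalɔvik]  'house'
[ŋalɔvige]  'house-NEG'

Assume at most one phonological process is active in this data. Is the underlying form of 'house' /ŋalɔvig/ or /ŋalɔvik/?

The root 'house' surfaces as [ŋalɔvik] and [ŋalɔvige], with a stem-final [k] ~ [g] alternation.
But 'egg' keeps [g] in both environments ([nizoŋɛg], [nizoŋɛge]), so there is no rule changing /g/ to [k] in isolation.
So /k/ is underlying, and a rule of intervocalic voicing — voiceless stops become voiced between vowels — gives [g].

/ŋalɔvik/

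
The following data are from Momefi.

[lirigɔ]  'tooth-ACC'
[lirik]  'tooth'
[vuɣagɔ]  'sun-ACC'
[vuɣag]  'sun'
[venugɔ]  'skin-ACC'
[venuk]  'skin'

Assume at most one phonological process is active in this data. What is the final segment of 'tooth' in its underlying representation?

/k/

'tooth' shows [g] ~ [k] at the end of the stem ([lirigɔ] vs [lirik]).
But 'sun' keeps [g] in both environments ([vuɣagɔ], [vuɣag]), so there is no rule changing /g/ to [k] in isolation.
Therefore /k/ is basic and [g] is derived by intervocalic voicing (voiceless stops become voiced between vowels).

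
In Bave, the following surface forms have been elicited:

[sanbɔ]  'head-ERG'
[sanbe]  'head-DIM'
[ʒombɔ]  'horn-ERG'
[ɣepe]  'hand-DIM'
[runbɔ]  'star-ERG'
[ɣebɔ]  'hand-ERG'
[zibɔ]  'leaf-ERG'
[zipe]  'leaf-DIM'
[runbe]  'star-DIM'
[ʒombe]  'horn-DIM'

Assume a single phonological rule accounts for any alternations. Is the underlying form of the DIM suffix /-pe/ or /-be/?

The DIM morpheme has two allomorphs, [-be] and [-pe].
The ERG suffix, which begins with [b], is invariant after every stem; so [b] is not altered by any rule here.
The DIM suffix is therefore /-pe/ underlyingly, with post-nasal voicing: voiceless stops become voiced after a nasal.

/-pe/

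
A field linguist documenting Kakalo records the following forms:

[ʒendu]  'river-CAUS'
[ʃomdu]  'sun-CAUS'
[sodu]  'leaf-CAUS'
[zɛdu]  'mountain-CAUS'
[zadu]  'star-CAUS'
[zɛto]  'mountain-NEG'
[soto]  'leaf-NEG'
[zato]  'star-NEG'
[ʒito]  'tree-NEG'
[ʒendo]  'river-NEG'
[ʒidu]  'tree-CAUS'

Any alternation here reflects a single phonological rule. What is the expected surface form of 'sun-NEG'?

The NEG morpheme has two allomorphs, [-do] and [-to].
The CAUS suffix, which begins with [d], is invariant after every stem; so [d] is not altered by any rule here.
So the underlying form is /-to/, and voiceless stops become voiced after a nasal.
After 'sun', which ends in a nasal, the suffix surfaces as [-do], giving [ʃomdo].

[ʃomdo]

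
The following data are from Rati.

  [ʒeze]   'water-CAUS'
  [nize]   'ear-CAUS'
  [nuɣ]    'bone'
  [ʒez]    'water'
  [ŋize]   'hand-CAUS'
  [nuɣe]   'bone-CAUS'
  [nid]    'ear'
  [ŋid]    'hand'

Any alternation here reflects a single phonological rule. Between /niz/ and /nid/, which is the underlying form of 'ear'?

'ear' shows [d] ~ [z] at the end of the stem ([nid] vs [nize]).
But 'water' keeps [z] in both environments ([ʒez], [ʒeze]), so there is no rule changing /z/ to [d] in isolation.
The underlying segment must be /d/; voiced stops become fricatives between vowels, yielding [z] there.

/nid/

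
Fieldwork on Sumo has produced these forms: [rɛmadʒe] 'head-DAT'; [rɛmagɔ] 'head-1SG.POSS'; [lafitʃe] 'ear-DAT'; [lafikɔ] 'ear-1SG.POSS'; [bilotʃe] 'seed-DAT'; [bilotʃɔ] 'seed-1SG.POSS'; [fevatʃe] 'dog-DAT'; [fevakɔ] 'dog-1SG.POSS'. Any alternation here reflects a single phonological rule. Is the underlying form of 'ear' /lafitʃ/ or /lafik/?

/lafik/

The stem for 'ear' ends in [tʃ] in [lafitʃe] but [k] in [lafikɔ].
If /tʃ/ were underlying and a rule turned it into [k] before the 1SG.POSS suffix, 'seed' would also alternate; but it has [tʃ] in both [bilotʃe] and [bilotʃɔ].
The underlying segment must be /k/; /k/ and /g/ become palato-alveolar [tʃ] and [dʒ] before a front vowel, yielding [tʃ] there.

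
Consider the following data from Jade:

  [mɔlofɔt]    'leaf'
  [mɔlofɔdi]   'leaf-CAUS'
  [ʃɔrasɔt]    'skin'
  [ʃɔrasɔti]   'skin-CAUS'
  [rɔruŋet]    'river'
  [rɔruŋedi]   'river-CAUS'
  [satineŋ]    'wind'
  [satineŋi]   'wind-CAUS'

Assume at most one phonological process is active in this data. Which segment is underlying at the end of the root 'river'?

/d/

'river' shows [t] ~ [d] at the end of the stem ([rɔruŋet] vs [rɔruŋedi]).
But 'skin' keeps [t] in both environments ([ʃɔrasɔt], [ʃɔrasɔti]), so there is no rule changing /t/ to [d] before the CAUS suffix.
So /d/ is underlying, and a rule of word-final obstruent devoicing — voiced obstruents become voiceless word-finally — gives [t].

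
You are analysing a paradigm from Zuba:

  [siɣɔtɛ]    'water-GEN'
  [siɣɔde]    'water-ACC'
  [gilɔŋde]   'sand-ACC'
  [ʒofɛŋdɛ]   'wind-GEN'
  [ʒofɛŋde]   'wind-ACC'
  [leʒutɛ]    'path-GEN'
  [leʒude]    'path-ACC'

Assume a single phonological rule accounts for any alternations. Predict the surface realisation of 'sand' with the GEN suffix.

[gilɔŋdɛ]

The GEN morpheme has two allomorphs, [-dɛ] and [-tɛ].
The ACC suffix, which begins with [d], is invariant after every stem; so [d] is not altered by any rule here.
So the underlying form is /-tɛ/, and voiceless stops become voiced after a nasal.
After 'sand', which ends in a nasal, the suffix surfaces as [-dɛ], giving [gilɔŋdɛ].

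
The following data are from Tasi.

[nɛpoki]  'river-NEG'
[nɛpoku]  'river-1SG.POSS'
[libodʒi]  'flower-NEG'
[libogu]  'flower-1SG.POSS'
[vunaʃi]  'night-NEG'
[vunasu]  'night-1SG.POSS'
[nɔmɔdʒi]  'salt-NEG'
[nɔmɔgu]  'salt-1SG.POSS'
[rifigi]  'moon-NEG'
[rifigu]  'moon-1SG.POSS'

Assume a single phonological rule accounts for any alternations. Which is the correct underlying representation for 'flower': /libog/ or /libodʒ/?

/libodʒ/

In [libodʒi] and [libogu] the final segment of 'flower' alternates: [dʒ] ~ [g].
But 'moon' keeps [g] in both environments ([rifigi], [rifigu]), so there is no rule changing /g/ to [dʒ] before the NEG suffix.
The underlying segment must be /dʒ/; palato-alveolar /dʒ/ and /ʃ/ become [g] and [s] when no front vowel follows, yielding [g] there.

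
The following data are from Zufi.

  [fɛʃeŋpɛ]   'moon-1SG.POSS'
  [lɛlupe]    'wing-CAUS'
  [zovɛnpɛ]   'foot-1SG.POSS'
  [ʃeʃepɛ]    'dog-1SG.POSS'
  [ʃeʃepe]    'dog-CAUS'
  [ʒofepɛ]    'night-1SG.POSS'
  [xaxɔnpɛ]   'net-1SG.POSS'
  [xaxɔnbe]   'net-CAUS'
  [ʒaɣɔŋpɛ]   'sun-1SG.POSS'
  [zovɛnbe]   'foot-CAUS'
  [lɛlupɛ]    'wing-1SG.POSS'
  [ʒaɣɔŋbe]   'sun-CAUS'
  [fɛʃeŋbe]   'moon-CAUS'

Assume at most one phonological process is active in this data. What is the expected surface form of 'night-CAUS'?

[ʒofepe]

The CAUS morpheme has two allomorphs, [-be] and [-pe].
By contrast the 1SG.POSS suffix keeps its initial [p] throughout — that segment must be underlying.
So the underlying form is /-be/, and voiced stops become voiceless after a vowel.
After 'night', which ends in a vowel, the suffix surfaces as [-pe], giving [ʒofepe].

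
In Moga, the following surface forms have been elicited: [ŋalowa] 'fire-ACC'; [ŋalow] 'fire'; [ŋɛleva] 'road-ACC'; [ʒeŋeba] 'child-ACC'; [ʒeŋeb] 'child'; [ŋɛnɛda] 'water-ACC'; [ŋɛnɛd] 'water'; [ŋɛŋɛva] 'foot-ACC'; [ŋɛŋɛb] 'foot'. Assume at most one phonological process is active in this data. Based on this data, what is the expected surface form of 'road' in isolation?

The root 'foot' surfaces as [ŋɛŋɛva] and [ŋɛŋɛb], with a stem-final [v] ~ [b] alternation.
The stem 'child' ([ʒeŋeba], [ʒeŋeb]) shows [b] unchanged in both environments, so [b] cannot be basic with [v] derived before the ACC suffix.
So /v/ is underlying, and a rule of word-final hardening — voiced fricatives become stops word-finally — gives [b].
From [ŋɛleva] the stem 'road' is /ŋɛlev/; word-finally this yields [ŋɛleb].

[ŋɛleb]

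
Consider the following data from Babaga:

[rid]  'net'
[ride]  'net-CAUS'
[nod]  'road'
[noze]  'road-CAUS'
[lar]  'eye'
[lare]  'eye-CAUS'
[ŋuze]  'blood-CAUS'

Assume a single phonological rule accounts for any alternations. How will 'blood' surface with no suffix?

The root 'road' surfaces as [nod] and [noze], with a stem-final [d] ~ [z] alternation.
But 'net' keeps [d] in both environments ([rid], [ride]), so there is no rule changing /d/ to [z] before the CAUS suffix.
The underlying segment must be /z/; voiced fricatives become stops word-finally, yielding [d] there.
From [ŋuze] the stem 'blood' is /ŋuz/; word-finally this yields [ŋud].

[ŋud]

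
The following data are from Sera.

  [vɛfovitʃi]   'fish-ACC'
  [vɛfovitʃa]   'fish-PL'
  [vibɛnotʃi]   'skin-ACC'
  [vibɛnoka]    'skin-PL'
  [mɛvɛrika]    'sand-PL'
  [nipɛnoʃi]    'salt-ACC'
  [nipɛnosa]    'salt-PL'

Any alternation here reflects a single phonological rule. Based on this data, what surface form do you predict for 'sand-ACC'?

[mɛvɛritʃi]

'skin' shows [tʃ] ~ [k] at the end of the stem ([vibɛnotʃi] vs [vibɛnoka]).
Compare 'fish', with invariant [tʃ] in [vɛfovitʃi] and [vɛfovitʃa]: an analysis with underlying /tʃ/ and a rule producing [k] before the PL suffix would wrongly predict alternation here too.
The alternation reflects palatalization before a front vowel: /k/ and /s/ become palato-alveolar [tʃ] and [ʃ] before a front vowel. /k/ is underlying.
The one attested form of 'sand', [mɛvɛrika], shows underlying /mɛvɛrik/. Applying the same rule before a front vowel gives [mɛvɛritʃi].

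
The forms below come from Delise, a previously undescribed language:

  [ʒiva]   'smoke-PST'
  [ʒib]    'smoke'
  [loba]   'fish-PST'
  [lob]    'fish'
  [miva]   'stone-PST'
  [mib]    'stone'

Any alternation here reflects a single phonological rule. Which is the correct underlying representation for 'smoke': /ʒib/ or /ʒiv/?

/ʒiv/

The root 'smoke' surfaces as [ʒiva] and [ʒib], with a stem-final [v] ~ [b] alternation.
Compare 'fish', with invariant [b] in [loba] and [lob]: an analysis with underlying /b/ and a rule producing [v] before the PST suffix would wrongly predict alternation here too.
The alternation reflects word-final hardening: voiced fricatives become stops word-finally. /v/ is underlying.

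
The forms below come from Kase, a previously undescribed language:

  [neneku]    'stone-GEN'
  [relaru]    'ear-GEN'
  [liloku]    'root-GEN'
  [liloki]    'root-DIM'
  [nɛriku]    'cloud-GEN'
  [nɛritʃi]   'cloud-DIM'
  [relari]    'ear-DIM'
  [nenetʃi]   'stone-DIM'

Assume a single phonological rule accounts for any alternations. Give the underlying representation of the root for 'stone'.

The root 'stone' surfaces as [neneku] and [nenetʃi], with a stem-final [k] ~ [tʃ] alternation.
If /k/ were underlying and a rule turned it into [tʃ] before the DIM suffix, 'root' would also alternate; but it has [k] in both [liloku] and [liloki].
The alternation reflects depalatalization: palato-alveolar /tʃ/ becomes [k] when no front vowel follows. /tʃ/ is underlying.
The underlying form of 'stone' is therefore /nenetʃ/.

/nenetʃ/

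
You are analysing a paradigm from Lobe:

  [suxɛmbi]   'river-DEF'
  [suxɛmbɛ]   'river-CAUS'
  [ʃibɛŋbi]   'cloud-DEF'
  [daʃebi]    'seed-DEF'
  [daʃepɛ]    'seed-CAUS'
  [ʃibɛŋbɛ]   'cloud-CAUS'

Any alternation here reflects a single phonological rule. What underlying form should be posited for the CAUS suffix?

/-pɛ/

The CAUS morpheme has two allomorphs, [-bɛ] and [-pɛ].
The DEF suffix, which begins with [b], is invariant after every stem; so [b] is not altered by any rule here.
The CAUS suffix is therefore /-pɛ/ underlyingly, with post-nasal voicing: voiceless stops become voiced after a nasal.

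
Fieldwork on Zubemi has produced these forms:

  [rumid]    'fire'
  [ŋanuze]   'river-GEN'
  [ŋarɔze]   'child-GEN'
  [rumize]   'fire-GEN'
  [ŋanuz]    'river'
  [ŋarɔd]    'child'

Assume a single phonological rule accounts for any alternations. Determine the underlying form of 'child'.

'child' shows [d] ~ [z] at the end of the stem ([ŋarɔd] vs [ŋarɔze]).
But 'river' keeps [z] in both environments ([ŋanuz], [ŋanuze]), so there is no rule changing /z/ to [d] in isolation.
Therefore /d/ is basic and [z] is derived by intervocalic spirantization (voiced stops become fricatives between vowels).

/ŋarɔd/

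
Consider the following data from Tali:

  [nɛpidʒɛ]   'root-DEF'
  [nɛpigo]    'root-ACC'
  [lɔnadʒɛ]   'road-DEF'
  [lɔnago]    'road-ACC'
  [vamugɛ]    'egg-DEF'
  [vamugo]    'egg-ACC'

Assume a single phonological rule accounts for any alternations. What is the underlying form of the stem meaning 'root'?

/nɛpidʒ/

'root' shows [dʒ] ~ [g] at the end of the stem ([nɛpidʒɛ] vs [nɛpigo]).
If /g/ were underlying and a rule turned it into [dʒ] before the DEF suffix, 'egg' would also alternate; but it has [g] in both [vamugɛ] and [vamugo].
Therefore /dʒ/ is basic and [g] is derived by depalatalization (palato-alveolar /dʒ/ becomes [g] when no front vowel follows).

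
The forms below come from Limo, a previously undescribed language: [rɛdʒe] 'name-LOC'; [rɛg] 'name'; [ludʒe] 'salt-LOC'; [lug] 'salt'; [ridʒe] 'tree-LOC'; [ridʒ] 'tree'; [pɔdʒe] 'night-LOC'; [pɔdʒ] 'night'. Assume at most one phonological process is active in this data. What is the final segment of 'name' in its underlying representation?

/g/

In [rɛdʒe] and [rɛg] the final segment of 'name' alternates: [dʒ] ~ [g].
Compare 'night', with invariant [dʒ] in [pɔdʒe] and [pɔdʒ]: an analysis with underlying /dʒ/ and a rule producing [g] in isolation would wrongly predict alternation here too.
Therefore /g/ is basic and [dʒ] is derived by palatalization before a front vowel (/g/ becomes palato-alveolar [dʒ] before a front vowel).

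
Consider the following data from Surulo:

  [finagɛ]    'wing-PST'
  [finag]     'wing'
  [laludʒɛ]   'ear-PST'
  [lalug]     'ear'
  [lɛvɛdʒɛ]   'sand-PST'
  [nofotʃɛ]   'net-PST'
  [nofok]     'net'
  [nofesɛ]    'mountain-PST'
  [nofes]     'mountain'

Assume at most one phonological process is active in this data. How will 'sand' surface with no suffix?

[lɛvɛg]

The stem for 'ear' ends in [dʒ] in [laludʒɛ] but [g] in [lalug].
The stem 'wing' ([finagɛ], [finag]) shows [g] unchanged in both environments, so [g] cannot be basic with [dʒ] derived before the PST suffix.
So /dʒ/ is underlying, and a rule of depalatalization — palato-alveolar /tʃ/ and /dʒ/ become [k] and [g] when no front vowel follows — gives [g].
The one attested form of 'sand', [lɛvɛdʒɛ], shows underlying /lɛvɛdʒ/. Applying the same rule when no front vowel follows gives [lɛvɛg].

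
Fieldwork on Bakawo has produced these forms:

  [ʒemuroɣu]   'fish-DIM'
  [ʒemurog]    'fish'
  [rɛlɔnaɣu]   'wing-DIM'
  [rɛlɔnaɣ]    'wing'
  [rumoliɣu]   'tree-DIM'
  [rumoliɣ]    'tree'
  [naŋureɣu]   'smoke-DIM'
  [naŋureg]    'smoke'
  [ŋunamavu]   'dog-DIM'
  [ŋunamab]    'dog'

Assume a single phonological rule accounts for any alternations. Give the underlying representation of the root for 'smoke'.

/naŋureg/

In [naŋureɣu] and [naŋureg] the final segment of 'smoke' alternates: [ɣ] ~ [g].
But 'wing' keeps [ɣ] in both environments ([rɛlɔnaɣu], [rɛlɔnaɣ]), so there is no rule changing /ɣ/ to [g] in isolation.
The alternation reflects intervocalic spirantization: voiced stops become fricatives between vowels. /g/ is underlying.
So 'smoke' = /naŋureg/.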